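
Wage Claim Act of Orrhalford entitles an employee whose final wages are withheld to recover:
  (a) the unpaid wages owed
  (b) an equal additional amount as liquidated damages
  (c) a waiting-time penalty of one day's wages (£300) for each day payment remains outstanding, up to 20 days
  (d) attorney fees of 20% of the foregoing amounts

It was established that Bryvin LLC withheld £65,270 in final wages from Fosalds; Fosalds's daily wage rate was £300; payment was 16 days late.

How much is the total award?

£162,408

Liquidated damages (equal amount): £65,270
Penalty days: min(16, 20) = 16
Waiting-time penalty: 16 × £300 = £4,800
Subtotal: £65,270 + £65,270 + £4,800 = £135,340
Attorney fees: 20% of £135,340 = £27,068
Total award: £135,340 + £27,068 = £162,408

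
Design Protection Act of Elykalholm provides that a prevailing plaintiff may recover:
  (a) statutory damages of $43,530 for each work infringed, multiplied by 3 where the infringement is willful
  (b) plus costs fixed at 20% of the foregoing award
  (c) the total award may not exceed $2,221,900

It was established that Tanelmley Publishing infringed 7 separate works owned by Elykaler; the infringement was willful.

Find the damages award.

$1,096,956

Statutory damages: 7 × $43,530 = $304,710
Trebled: 3 × $304,710 = $914,130
Costs: 20% of $914,130 = $182,826
Award plus costs: $914,130 + $182,826 = $1,096,956
Cap at $2,221,900: $1,096,956 is within the cap, no reduction.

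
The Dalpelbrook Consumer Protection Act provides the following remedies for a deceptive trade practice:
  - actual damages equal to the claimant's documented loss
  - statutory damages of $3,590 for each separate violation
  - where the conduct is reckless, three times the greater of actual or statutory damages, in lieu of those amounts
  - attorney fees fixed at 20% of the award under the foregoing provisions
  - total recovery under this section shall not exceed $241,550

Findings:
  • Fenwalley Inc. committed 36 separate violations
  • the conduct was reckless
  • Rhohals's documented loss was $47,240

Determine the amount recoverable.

$241,550

Statutory damages: 36 × $3,590 = $129,240
Greater of actual damages ($47,240) or statutory damages ($129,240): $129,240
Trebled: 3 × $129,240 = $387,720
Attorney fees: 20% of $387,720 = $77,544
Total before cap: $387,720 + $77,544 = $465,264
Cap at $241,550: $465,264 exceeds the cap → $241,550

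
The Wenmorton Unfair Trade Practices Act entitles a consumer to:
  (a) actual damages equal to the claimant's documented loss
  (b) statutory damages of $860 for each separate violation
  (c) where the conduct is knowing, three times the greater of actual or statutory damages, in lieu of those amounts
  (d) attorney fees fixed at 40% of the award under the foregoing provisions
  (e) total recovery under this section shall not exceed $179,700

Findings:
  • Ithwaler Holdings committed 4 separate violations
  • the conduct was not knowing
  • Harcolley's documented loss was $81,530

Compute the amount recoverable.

Total recovery: $118,958

Statutory damages: 4 × $860 = $3,440
Conduct not knowing: the in-lieu enhancement does not apply.
Actual plus statutory damages: $81,530 + $3,440 = $84,970
Attorney fees: 40% of $84,970 = $33,988
Total before cap: $84,970 + $33,988 = $118,958
Cap at $179,700: $118,958 is within the cap, no reduction.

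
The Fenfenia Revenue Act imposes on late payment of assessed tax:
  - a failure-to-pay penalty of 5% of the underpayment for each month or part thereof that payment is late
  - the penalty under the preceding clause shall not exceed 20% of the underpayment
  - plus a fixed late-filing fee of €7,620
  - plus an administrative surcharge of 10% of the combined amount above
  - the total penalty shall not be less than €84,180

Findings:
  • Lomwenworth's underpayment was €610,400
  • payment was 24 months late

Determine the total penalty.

Accrued rate: 5% × 24 = 120%, capped at 20% → 20%
Failure-to-pay penalty: 20% of €610,400 = €122,080
Penalty before surcharge: €122,080 + €7,620 = €129,700
Administrative surcharge: 10% of €129,700 = €12,970
Total penalty: €129,700 + €12,970 = €142,670
Minimum €84,180: €142,670 meets the minimum, no increase.

€142,670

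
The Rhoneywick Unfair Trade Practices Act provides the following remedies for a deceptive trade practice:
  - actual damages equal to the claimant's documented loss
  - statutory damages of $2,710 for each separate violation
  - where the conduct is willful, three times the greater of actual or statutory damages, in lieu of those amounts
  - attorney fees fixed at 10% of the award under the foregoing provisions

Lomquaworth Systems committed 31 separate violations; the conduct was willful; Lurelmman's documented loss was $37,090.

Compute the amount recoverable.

Statutory damages: 31 × $2,710 = $84,010
Greater of actual damages ($37,090) or statutory damages ($84,010): $84,010
Trebled: 3 × $84,010 = $252,030
Attorney fees: 10% of $252,030 = $25,203
Total recovery: $252,030 + $25,203 = $277,233

$277,233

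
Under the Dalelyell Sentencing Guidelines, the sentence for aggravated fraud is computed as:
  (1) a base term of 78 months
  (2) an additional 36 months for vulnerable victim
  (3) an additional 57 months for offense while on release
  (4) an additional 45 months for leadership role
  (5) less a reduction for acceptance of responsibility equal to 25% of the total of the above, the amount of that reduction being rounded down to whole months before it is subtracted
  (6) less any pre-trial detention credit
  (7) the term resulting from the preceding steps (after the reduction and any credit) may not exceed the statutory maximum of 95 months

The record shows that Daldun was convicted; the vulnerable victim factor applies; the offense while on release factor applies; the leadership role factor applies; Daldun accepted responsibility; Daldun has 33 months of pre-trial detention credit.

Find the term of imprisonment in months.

Vulnerable victim enhancement: +36 months
Offense while on release enhancement: +57 months
Leadership role enhancement: +45 months
Adjusted term: 78 months + 36 months + 57 months + 45 months = 216 months
Acceptance of responsibility reduction: 25% of 216 months = 54 months (rounded down)
After reduction: 216 − 54 = 162 months
Less pre-trial detention credit: 162 months − 33 months = 129 months
Cap at 95 months: 129 months exceeds the cap → 95 months

Sentence: 95 months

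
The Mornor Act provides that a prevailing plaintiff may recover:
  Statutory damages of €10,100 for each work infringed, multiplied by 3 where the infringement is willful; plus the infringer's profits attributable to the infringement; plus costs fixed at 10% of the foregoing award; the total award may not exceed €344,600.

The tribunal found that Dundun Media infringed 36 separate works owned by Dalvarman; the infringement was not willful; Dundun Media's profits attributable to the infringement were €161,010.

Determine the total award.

Statutory damages: 36 × €10,100 = €363,600
Infringement not willful: no ×3 enhancement.
Combined award: €363,600 + €161,010 = €524,610
Costs: 10% of €524,610 = €52,461
Award plus costs: €524,610 + €52,461 = €577,071
Cap at €344,600: €577,071 exceeds the cap → €344,600

€344,600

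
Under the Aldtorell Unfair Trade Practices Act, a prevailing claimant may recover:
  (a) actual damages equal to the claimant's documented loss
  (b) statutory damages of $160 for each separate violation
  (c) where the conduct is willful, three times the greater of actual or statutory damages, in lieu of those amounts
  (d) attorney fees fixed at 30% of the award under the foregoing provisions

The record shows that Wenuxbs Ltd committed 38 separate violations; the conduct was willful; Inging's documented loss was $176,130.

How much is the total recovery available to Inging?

$686,907

Statutory damages: 38 × $160 = $6,080
Greater of actual damages ($176,130) or statutory damages ($6,080): $176,130
Trebled: 3 × $176,130 = $528,390
Attorney fees: 30% of $528,390 = $158,517
Total recovery: $528,390 + $158,517 = $686,907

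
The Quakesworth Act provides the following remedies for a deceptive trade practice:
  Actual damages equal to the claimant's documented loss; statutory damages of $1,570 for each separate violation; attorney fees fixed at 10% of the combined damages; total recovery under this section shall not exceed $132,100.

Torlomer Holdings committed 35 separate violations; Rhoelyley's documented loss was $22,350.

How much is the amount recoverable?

Statutory damages: 35 × $1,570 = $54,950
Combined damages: $22,350 + $54,950 = $77,300
Attorney fees: 10% of $77,300 = $7,730
Total before cap: $77,300 + $7,730 = $85,030
Cap at $132,100: $85,030 is within the cap, no reduction.

$85,030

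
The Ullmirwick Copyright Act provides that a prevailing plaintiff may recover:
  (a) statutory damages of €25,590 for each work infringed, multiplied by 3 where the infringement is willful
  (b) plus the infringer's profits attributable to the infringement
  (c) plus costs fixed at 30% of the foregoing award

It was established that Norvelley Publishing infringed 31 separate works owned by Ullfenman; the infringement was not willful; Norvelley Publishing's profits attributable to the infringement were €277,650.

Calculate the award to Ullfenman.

Statutory damages: 31 × €25,590 = €793,290
Infringement not willful: no ×3 enhancement.
Combined award: €793,290 + €277,650 = €1,070,940
Costs: 30% of €1,070,940 = €321,282
Award plus costs: €1,070,940 + €321,282 = €1,392,222

€1,392,222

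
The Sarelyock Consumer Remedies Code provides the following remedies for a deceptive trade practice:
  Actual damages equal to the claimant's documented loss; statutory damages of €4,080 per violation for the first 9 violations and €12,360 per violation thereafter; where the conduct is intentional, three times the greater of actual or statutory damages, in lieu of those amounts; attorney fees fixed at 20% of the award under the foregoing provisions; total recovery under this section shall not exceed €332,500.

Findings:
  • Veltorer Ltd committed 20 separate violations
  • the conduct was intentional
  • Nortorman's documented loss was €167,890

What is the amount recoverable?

First 9 violations: 9 × €4,080 = €36,720
Remaining violations: (20 − 9) × €12,360 = €135,960
Statutory damages: €36,720 + €135,960 = €172,680
Greater of actual damages (€167,890) or statutory damages (€172,680): €172,680
Trebled: 3 × €172,680 = €518,040
Attorney fees: 20% of €518,040 = €103,608
Total before cap: €518,040 + €103,608 = €621,648
Cap at €332,500: €621,648 exceeds the cap → €332,500

€332,500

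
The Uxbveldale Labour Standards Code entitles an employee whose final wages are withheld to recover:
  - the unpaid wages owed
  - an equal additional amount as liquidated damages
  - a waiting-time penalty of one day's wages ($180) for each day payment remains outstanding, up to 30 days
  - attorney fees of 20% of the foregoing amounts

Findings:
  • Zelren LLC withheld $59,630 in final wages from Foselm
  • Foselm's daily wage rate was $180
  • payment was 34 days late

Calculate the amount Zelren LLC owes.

Liquidated damages (equal amount): $59,630
Penalty days: min(34, 30) = 30
Waiting-time penalty: 30 × $180 = $5,400
Subtotal: $59,630 + $59,630 + $5,400 = $124,660
Attorney fees: 20% of $124,660 = $24,932
Total award: $124,660 + $24,932 = $149,592

$149,592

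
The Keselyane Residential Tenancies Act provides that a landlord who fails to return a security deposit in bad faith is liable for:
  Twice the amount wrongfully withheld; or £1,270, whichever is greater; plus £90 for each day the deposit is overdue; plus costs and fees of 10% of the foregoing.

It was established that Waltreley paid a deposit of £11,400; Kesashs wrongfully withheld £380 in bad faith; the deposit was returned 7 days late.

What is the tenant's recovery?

Recovery: £2,090

Doubled: 2 × £380 = £760
Minimum £1,270: £760 is below the minimum → £1,270
Late-return penalty: 7 × £90 = £630
Damages plus late penalty: £1,270 + £630 = £1,900
Costs and fees: 10% of £1,900 = £190
Total recovery: £1,900 + £190 = £2,090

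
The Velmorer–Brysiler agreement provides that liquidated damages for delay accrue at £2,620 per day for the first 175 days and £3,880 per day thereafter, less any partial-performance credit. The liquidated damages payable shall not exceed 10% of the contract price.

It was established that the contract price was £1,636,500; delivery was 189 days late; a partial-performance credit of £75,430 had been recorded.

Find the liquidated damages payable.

First 175 days: 175 × £2,620 = £458,500
Remaining days: (189 − 175) × £3,880 = £54,320
Accrued per-day damages: £458,500 + £54,320 = £512,820
Less partial-performance credit: £512,820 − £75,430 = £437,390
Cap: 10% of £1,636,500 = £163,650
Cap at £163,650: £437,390 exceeds the cap → £163,650

£163,650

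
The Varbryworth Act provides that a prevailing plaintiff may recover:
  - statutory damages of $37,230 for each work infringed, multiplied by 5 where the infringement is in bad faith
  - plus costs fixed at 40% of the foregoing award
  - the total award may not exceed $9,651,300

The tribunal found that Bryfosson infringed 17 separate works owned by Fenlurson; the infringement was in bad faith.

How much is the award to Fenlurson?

$4,430,370

Statutory damages: 17 × $37,230 = $632,910
Multiplied by 5: 5 × $632,910 = $3,164,550
Costs: 40% of $3,164,550 = $1,265,820
Award plus costs: $3,164,550 + $1,265,820 = $4,430,370
Cap at $9,651,300: $4,430,370 is within the cap, no reduction.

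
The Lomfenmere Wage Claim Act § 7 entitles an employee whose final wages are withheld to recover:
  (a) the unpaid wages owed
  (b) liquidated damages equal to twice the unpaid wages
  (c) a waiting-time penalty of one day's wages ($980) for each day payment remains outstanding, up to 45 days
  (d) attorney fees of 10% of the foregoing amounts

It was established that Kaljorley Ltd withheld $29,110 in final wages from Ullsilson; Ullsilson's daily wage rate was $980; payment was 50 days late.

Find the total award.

Doubled: 2 × $29,110 = $58,220
Penalty days: min(50, 45) = 45
Waiting-time penalty: 45 × $980 = $44,100
Subtotal: $29,110 + $58,220 + $44,100 = $131,430
Attorney fees: 10% of $131,430 = $13,143
Total award: $131,430 + $13,143 = $144,573

$144,573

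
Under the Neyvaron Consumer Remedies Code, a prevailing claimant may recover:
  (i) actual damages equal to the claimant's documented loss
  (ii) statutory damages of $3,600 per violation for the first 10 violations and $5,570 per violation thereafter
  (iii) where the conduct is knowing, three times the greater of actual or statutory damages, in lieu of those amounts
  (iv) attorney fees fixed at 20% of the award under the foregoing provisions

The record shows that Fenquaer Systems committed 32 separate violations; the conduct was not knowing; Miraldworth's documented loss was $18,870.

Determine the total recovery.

$212,892

First 10 violations: 10 × $3,600 = $36,000
Remaining violations: (32 − 10) × $5,570 = $122,540
Statutory damages: $36,000 + $122,540 = $158,540
Conduct not knowing: the in-lieu enhancement does not apply.
Actual plus statutory damages: $18,870 + $158,540 = $177,410
Attorney fees: 20% of $177,410 = $35,482
Total recovery: $177,410 + $35,482 = $212,892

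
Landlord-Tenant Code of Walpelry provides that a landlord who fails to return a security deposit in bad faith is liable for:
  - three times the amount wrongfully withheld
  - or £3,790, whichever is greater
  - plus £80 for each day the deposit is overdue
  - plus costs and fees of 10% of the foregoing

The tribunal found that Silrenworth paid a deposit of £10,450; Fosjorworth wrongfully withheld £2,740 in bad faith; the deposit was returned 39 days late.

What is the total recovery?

Trebled: 3 × £2,740 = £8,220
Minimum £3,790: £8,220 meets the minimum, no increase.
Late-return penalty: 39 × £80 = £3,120
Damages plus late penalty: £8,220 + £3,120 = £11,340
Costs and fees: 10% of £11,340 = £1,134
Total recovery: £11,340 + £1,134 = £12,474

Recovery: £12,474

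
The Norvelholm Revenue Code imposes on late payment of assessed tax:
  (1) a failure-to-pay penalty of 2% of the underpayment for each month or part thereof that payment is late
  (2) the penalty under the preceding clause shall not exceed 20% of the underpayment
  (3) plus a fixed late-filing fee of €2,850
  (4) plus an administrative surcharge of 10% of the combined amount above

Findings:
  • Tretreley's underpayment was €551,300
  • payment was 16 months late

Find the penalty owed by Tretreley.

Accrued rate: 2% × 16 = 32%, capped at 20% → 20%
Failure-to-pay penalty: 20% of €551,300 = €110,260
Penalty before surcharge: €110,260 + €2,850 = €113,110
Administrative surcharge: 10% of €113,110 = €11,311
Total penalty: €113,110 + €11,311 = €124,421

€124,421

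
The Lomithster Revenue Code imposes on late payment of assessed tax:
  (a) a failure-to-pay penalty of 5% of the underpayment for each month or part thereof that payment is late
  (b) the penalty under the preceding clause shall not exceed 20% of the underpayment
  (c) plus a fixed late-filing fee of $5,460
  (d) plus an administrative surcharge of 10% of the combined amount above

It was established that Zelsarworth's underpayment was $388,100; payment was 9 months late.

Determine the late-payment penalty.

Accrued rate: 5% × 9 = 45%, capped at 20% → 20%
Failure-to-pay penalty: 20% of $388,100 = $77,620
Penalty before surcharge: $77,620 + $5,460 = $83,080
Administrative surcharge: 10% of $83,080 = $8,308
Total penalty: $83,080 + $8,308 = $91,388

$91,388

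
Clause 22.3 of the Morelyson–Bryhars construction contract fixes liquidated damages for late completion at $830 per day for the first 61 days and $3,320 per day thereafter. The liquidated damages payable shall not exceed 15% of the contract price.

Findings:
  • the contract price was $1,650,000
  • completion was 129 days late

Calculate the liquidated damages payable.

First 61 days: 61 × $830 = $50,630
Remaining days: (129 − 61) × $3,320 = $225,760
Accrued per-day damages: $50,630 + $225,760 = $276,390
Cap: 15% of $1,650,000 = $247,500
Cap at $247,500: $276,390 exceeds the cap → $247,500

$247,500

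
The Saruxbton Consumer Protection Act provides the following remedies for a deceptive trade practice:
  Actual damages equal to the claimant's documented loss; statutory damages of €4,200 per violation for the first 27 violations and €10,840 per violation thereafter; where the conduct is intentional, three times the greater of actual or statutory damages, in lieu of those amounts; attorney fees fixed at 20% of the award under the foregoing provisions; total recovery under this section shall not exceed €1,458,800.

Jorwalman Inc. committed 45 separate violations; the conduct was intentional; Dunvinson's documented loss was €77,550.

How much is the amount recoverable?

First 27 violations: 27 × €4,200 = €113,400
Remaining violations: (45 − 27) × €10,840 = €195,120
Statutory damages: €113,400 + €195,120 = €308,520
Greater of actual damages (€77,550) or statutory damages (€308,520): €308,520
Trebled: 3 × €308,520 = €925,560
Attorney fees: 20% of €925,560 = €185,112
Total before cap: €925,560 + €185,112 = €1,110,672
Cap at €1,458,800: €1,110,672 is within the cap, no reduction.

Total recovery: €1,110,672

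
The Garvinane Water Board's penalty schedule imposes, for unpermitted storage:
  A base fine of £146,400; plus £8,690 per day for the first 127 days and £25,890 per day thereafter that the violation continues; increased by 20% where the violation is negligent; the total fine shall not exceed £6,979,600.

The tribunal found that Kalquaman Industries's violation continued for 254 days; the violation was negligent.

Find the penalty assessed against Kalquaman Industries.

First 127 days: 127 × £8,690 = £1,103,630
Remaining days: (254 − 127) × £25,890 = £3,288,030
Per-day component: £1,103,630 + £3,288,030 = £4,391,660
Base plus per-day: £146,400 + £4,391,660 = £4,538,060
Enhancement: 20% of £4,538,060 = £907,612
Enhanced fine: £4,538,060 + £907,612 = £5,445,672
Cap at £6,979,600: £5,445,672 is within the cap, no reduction.

£5,445,672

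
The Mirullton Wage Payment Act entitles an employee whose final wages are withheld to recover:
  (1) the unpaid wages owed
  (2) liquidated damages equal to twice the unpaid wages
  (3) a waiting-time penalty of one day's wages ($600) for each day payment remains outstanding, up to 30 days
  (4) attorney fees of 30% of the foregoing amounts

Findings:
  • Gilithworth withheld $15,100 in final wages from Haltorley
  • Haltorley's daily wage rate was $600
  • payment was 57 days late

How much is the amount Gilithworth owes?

$82,290

Doubled: 2 × $15,100 = $30,200
Penalty days: min(57, 30) = 30
Waiting-time penalty: 30 × $600 = $18,000
Subtotal: $15,100 + $30,200 + $18,000 = $63,300
Attorney fees: 30% of $63,300 = $18,990
Total award: $63,300 + $18,990 = $82,290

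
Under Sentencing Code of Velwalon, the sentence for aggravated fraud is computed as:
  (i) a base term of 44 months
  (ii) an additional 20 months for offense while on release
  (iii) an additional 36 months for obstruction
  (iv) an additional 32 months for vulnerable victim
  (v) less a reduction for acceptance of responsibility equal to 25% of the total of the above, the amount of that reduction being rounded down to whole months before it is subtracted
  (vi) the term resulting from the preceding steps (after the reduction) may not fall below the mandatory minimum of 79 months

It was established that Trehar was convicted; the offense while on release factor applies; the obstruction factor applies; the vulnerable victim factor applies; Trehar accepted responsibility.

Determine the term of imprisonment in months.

Offense while on release enhancement: +20 months
Obstruction enhancement: +36 months
Vulnerable victim enhancement: +32 months
Adjusted term: 44 months + 20 months + 36 months + 32 months = 132 months
Acceptance of responsibility reduction: 25% of 132 months = 33 months (rounded down)
After reduction: 132 − 33 = 99 months
Minimum 79 months: 99 months meets the minimum, no increase.

99 months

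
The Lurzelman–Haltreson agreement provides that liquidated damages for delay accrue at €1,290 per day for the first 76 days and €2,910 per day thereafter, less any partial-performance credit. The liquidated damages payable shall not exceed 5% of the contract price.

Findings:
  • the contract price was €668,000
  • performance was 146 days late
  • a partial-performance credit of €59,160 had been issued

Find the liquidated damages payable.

€33,400

First 76 days: 76 × €1,290 = €98,040
Remaining days: (146 − 76) × €2,910 = €203,700
Accrued per-day damages: €98,040 + €203,700 = €301,740
Less partial-performance credit: €301,740 − €59,160 = €242,580
Cap: 5% of €668,000 = €33,400
Cap at €33,400: €242,580 exceeds the cap → €33,400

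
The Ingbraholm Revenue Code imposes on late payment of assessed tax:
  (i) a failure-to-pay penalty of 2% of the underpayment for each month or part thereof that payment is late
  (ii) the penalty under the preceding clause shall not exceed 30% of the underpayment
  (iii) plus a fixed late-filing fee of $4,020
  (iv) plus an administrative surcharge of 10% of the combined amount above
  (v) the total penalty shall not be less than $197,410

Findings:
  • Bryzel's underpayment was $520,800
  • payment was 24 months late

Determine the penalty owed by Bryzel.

Accrued rate: 2% × 24 = 48%, capped at 30% → 30%
Failure-to-pay penalty: 30% of $520,800 = $156,240
Penalty before surcharge: $156,240 + $4,020 = $160,260
Administrative surcharge: 10% of $160,260 = $16,026
Total penalty: $160,260 + $16,026 = $176,286
Minimum $197,410: $176,286 is below the minimum → $197,410

Penalty: $197,410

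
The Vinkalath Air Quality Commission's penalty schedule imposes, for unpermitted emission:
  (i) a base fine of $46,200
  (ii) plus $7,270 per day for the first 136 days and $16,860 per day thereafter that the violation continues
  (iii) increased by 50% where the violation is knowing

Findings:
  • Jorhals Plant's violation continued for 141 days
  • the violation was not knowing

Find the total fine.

First 136 days: 136 × $7,270 = $988,720
Remaining days: (141 − 136) × $16,860 = $84,300
Per-day component: $988,720 + $84,300 = $1,073,020
Base plus per-day: $46,200 + $1,073,020 = $1,119,220
The violation was not knowing: no 50% increase.

Civil penalty: $1,119,220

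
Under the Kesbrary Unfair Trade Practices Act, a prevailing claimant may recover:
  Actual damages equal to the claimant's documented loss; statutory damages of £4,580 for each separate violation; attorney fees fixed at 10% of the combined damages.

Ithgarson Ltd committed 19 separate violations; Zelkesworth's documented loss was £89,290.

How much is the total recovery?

Statutory damages: 19 × £4,580 = £87,020
Combined damages: £89,290 + £87,020 = £176,310
Attorney fees: 10% of £176,310 = £17,631
Total recovery: £176,310 + £17,631 = £193,941

Total recovery: £193,941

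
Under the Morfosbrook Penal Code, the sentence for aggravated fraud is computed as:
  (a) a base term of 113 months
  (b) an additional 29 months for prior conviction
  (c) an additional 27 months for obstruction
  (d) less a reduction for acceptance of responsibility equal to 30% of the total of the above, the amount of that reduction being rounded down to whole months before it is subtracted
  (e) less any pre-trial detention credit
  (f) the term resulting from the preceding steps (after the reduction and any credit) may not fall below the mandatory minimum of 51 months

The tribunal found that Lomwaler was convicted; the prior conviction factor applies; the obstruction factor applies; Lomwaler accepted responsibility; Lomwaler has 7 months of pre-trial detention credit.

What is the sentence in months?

Sentence: 112 months

Prior conviction enhancement: +29 months
Obstruction enhancement: +27 months
Adjusted term: 113 months + 29 months + 27 months = 169 months
Acceptance of responsibility reduction: 30% of 169 months = 50 months (rounded down)
After reduction: 169 − 50 = 119 months
Less pre-trial detention credit: 119 months − 7 months = 112 months
Minimum 51 months: 112 months meets the minimum, no increase.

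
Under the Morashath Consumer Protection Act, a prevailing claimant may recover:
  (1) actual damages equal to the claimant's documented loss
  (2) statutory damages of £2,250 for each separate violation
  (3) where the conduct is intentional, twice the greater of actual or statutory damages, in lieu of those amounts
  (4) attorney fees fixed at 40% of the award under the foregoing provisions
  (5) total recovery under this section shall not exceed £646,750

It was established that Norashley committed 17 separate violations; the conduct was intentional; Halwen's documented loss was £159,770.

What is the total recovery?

£447,356

Statutory damages: 17 × £2,250 = £38,250
Greater of actual damages (£159,770) or statutory damages (£38,250): £159,770
Doubled: 2 × £159,770 = £319,540
Attorney fees: 40% of £319,540 = £127,816
Total before cap: £319,540 + £127,816 = £447,356
Cap at £646,750: £447,356 is within the cap, no reduction.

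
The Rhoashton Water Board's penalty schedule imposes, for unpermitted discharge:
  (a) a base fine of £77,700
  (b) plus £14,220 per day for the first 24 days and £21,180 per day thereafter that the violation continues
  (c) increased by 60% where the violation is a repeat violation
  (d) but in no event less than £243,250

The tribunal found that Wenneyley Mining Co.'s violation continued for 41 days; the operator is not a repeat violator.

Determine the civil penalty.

£779,040

First 24 days: 24 × £14,220 = £341,280
Remaining days: (41 − 24) × £21,180 = £360,060
Per-day component: £341,280 + £360,060 = £701,340
Base plus per-day: £77,700 + £701,340 = £779,040
The operator is not a repeat violator: no 60% increase.
Minimum £243,250: £779,040 meets the minimum, no increase.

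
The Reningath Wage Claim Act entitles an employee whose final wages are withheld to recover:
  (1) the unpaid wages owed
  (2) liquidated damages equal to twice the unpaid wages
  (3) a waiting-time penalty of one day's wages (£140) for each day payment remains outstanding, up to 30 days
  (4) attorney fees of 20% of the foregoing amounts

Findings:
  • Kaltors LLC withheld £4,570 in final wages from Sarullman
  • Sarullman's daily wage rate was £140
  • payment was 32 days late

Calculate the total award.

Doubled: 2 × £4,570 = £9,140
Penalty days: min(32, 30) = 30
Waiting-time penalty: 30 × £140 = £4,200
Subtotal: £4,570 + £9,140 + £4,200 = £17,910
Attorney fees: 20% of £17,910 = £3,582
Total award: £17,910 + £3,582 = £21,492

Total award: £21,492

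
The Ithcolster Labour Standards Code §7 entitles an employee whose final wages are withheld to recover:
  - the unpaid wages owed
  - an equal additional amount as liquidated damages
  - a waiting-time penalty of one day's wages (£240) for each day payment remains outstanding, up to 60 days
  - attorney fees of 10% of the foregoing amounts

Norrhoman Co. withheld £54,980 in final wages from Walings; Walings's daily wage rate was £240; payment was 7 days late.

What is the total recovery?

£122,804

Liquidated damages (equal amount): £54,980
Penalty days: min(7, 60) = 7
Waiting-time penalty: 7 × £240 = £1,680
Subtotal: £54,980 + £54,980 + £1,680 = £111,640
Attorney fees: 10% of £111,640 = £11,164
Total award: £111,640 + £11,164 = £122,804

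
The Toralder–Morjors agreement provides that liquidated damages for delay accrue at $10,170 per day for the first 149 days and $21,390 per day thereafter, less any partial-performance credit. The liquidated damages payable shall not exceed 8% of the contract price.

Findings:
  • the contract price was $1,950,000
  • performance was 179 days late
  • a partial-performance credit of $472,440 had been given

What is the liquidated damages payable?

First 149 days: 149 × $10,170 = $1,515,330
Remaining days: (179 − 149) × $21,390 = $641,700
Accrued per-day damages: $1,515,330 + $641,700 = $2,157,030
Less partial-performance credit: $2,157,030 − $472,440 = $1,684,590
Cap: 8% of $1,950,000 = $156,000
Cap at $156,000: $1,684,590 exceeds the cap → $156,000

Liquidated damages: $156,000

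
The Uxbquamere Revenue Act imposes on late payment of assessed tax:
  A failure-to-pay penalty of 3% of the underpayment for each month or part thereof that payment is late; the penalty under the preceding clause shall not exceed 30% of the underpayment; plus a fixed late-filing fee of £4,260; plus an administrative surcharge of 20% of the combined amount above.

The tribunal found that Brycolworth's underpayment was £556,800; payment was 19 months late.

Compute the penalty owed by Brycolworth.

Penalty: £205,560

Accrued rate: 3% × 19 = 57%, capped at 30% → 30%
Failure-to-pay penalty: 30% of £556,800 = £167,040
Penalty before surcharge: £167,040 + £4,260 = £171,300
Administrative surcharge: 20% of £171,300 = £34,260
Total penalty: £171,300 + £34,260 = £205,560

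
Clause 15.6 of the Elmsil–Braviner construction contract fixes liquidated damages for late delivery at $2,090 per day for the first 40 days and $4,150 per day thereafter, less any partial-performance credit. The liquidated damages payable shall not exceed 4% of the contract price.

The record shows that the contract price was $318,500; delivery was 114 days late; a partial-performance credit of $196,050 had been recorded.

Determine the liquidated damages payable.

$12,740

First 40 days: 40 × $2,090 = $83,600
Remaining days: (114 − 40) × $4,150 = $307,100
Accrued per-day damages: $83,600 + $307,100 = $390,700
Less partial-performance credit: $390,700 − $196,050 = $194,650
Cap: 4% of $318,500 = $12,740
Cap at $12,740: $194,650 exceeds the cap → $12,740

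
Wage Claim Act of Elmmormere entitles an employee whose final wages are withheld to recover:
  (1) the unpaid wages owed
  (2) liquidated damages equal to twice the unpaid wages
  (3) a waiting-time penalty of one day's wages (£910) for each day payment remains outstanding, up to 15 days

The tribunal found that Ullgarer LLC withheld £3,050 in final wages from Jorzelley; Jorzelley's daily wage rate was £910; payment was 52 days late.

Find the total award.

Doubled: 2 × £3,050 = £6,100
Penalty days: min(52, 15) = 15
Waiting-time penalty: 15 × £910 = £13,650
Total award: £3,050 + £6,100 + £13,650 = £22,800

£22,800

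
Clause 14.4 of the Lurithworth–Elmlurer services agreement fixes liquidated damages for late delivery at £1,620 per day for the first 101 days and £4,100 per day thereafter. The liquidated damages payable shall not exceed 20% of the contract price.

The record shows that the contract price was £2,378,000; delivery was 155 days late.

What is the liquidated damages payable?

First 101 days: 101 × £1,620 = £163,620
Remaining days: (155 − 101) × £4,100 = £221,400
Accrued per-day damages: £163,620 + £221,400 = £385,020
Cap: 20% of £2,378,000 = £475,600
Cap at £475,600: £385,020 is within the cap, no reduction.

Liquidated damages: £385,020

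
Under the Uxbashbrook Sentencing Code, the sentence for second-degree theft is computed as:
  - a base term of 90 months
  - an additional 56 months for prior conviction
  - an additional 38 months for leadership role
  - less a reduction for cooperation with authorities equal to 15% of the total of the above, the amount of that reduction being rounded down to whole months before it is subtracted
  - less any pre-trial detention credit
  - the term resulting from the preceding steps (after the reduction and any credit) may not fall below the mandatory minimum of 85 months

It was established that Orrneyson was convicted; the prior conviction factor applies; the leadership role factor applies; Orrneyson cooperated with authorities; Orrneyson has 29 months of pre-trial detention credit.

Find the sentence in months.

Prior conviction enhancement: +56 months
Leadership role enhancement: +38 months
Adjusted term: 90 months + 56 months + 38 months = 184 months
Cooperation with authorities reduction: 15% of 184 months = 27 months (rounded down)
After reduction: 184 − 27 = 157 months
Less pre-trial detention credit: 157 months − 29 months = 128 months
Minimum 85 months: 128 months meets the minimum, no increase.

128 months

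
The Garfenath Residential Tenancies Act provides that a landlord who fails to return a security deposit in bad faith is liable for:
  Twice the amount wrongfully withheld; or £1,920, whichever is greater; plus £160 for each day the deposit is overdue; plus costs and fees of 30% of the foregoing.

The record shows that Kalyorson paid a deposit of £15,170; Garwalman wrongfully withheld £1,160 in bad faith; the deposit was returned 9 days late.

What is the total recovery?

Doubled: 2 × £1,160 = £2,320
Minimum £1,920: £2,320 meets the minimum, no increase.
Late-return penalty: 9 × £160 = £1,440
Damages plus late penalty: £2,320 + £1,440 = £3,760
Costs and fees: 30% of £3,760 = £1,128
Total recovery: £3,760 + £1,128 = £4,888

Recovery: £4,888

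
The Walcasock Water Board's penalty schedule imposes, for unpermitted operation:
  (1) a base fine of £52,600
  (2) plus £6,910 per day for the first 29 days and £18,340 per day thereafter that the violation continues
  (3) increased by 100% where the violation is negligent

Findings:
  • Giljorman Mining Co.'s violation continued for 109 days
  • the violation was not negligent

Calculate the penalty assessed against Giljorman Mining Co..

£1,720,190

First 29 days: 29 × £6,910 = £200,390
Remaining days: (109 − 29) × £18,340 = £1,467,200
Per-day component: £200,390 + £1,467,200 = £1,667,590
Base plus per-day: £52,600 + £1,667,590 = £1,720,190
The violation was not negligent: no 100% increase.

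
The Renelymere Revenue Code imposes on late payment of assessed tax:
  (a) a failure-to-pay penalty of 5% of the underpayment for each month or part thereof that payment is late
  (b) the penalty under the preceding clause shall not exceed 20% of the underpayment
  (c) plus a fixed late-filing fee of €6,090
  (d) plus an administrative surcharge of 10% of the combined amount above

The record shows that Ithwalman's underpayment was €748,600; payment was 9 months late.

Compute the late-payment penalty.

€171,391

Accrued rate: 5% × 9 = 45%, capped at 20% → 20%
Failure-to-pay penalty: 20% of €748,600 = €149,720
Penalty before surcharge: €149,720 + €6,090 = €155,810
Administrative surcharge: 10% of €155,810 = €15,581
Total penalty: €155,810 + €15,581 = €171,391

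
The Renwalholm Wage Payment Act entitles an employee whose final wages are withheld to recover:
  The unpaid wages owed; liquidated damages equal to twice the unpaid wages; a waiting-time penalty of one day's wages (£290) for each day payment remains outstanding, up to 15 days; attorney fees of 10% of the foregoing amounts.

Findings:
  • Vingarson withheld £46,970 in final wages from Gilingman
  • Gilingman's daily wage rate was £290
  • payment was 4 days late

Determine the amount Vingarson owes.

£156,277

Doubled: 2 × £46,970 = £93,940
Penalty days: min(4, 15) = 4
Waiting-time penalty: 4 × £290 = £1,160
Subtotal: £46,970 + £93,940 + £1,160 = £142,070
Attorney fees: 10% of £142,070 = £14,207
Total award: £142,070 + £14,207 = £156,277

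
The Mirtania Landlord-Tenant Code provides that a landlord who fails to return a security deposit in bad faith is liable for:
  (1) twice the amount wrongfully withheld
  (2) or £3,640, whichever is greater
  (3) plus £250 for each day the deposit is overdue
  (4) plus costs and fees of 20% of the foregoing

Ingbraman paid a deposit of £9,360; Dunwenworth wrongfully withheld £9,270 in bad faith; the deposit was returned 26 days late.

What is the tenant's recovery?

£30,048

Doubled: 2 × £9,270 = £18,540
Minimum £3,640: £18,540 meets the minimum, no increase.
Late-return penalty: 26 × £250 = £6,500
Damages plus late penalty: £18,540 + £6,500 = £25,040
Costs and fees: 20% of £25,040 = £5,008
Total recovery: £25,040 + £5,008 = £30,048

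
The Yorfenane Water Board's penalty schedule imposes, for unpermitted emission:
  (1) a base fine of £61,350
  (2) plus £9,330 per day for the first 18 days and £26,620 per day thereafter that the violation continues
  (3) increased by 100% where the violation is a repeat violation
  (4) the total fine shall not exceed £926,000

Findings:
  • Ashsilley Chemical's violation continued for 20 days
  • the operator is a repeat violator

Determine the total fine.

First 18 days: 18 × £9,330 = £167,940
Remaining days: (20 − 18) × £26,620 = £53,240
Per-day component: £167,940 + £53,240 = £221,180
Base plus per-day: £61,350 + £221,180 = £282,530
Enhancement: 100% of £282,530 = £282,530
Enhanced fine: £282,530 + £282,530 = £565,060
Cap at £926,000: £565,060 is within the cap, no reduction.

£565,060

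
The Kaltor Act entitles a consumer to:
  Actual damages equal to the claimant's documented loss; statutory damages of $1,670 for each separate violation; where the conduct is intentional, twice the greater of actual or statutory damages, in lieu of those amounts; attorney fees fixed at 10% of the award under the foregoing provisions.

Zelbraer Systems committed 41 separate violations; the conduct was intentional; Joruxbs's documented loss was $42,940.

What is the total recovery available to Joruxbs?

$150,634

Statutory damages: 41 × $1,670 = $68,470
Greater of actual damages ($42,940) or statutory damages ($68,470): $68,470
Doubled: 2 × $68,470 = $136,940
Attorney fees: 10% of $136,940 = $13,694
Total recovery: $136,940 + $13,694 = $150,634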